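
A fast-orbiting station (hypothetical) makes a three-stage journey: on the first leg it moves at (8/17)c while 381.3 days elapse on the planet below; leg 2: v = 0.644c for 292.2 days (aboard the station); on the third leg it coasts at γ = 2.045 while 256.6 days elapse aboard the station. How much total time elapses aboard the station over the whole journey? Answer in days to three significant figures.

Leg 1: γ = 1/√(1 − (8/17)²) = 17/15 ≈ 1.133; τ_1 = 381.3/1.133 = 336.4 days.
Leg 2: 292.2 days is already measured aboard the station.
Leg 3: 256.6 days is already measured aboard the station.
Total: 336.4 + 292.2 + 256.6 days.

τ = 885 days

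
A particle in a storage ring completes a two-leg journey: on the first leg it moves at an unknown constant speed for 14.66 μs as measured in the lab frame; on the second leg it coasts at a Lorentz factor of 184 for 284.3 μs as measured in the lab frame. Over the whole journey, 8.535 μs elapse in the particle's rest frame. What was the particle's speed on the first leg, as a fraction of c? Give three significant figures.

Leg 1: speed unknown; τ_1 = 14.66/γ_1.
Leg 2: γ = 184; τ_2 = 284.3/184.0 = 1.545 μs.
Total proper time: τ_1 + 1.545 = 8.535, so τ_1 = 8.535 − 1.545 = 6.990 μs.
γ_1 = 14.66/6.990 = 2.097; β = √(1 − 1/γ²) = √0.7727.

β = 0.879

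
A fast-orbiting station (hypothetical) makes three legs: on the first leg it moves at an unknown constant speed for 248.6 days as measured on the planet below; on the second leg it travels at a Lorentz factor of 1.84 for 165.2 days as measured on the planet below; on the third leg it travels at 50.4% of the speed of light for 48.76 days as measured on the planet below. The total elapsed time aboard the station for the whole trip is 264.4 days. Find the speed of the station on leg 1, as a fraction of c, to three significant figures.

β = 0.846

Leg 1: speed unknown; τ_1 = 248.6/γ_1.
Leg 2: γ = 1.84; τ_2 = 165.2/1.840 = 89.78 days.
Leg 3: β = 0.504; γ = 1/√(1 − 0.504²) = 1/√0.7460 = 1.158; τ_3 = 48.76/1.158 = 42.11 days.
Total proper time: τ_1 + 89.78 + 42.11 = 264.4, so τ_1 = 264.4 − 131.9 = 132.5 days.
γ_1 = 248.6/132.5 = 1.876; β = √(1 − 1/γ²) = √0.7159.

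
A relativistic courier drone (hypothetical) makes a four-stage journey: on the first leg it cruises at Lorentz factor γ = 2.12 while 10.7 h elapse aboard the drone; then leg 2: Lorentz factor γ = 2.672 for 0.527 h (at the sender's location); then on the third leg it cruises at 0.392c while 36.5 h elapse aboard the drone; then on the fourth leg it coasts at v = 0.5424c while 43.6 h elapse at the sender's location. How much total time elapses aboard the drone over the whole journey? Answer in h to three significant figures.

Leg 1: 10.7 h is already measured aboard the drone.
Leg 2: γ = 2.672; τ_2 = 0.527/2.672 = 0.1972 h.
Leg 3: 36.5 h is already measured aboard the drone.
Leg 4: γ = 1/√(1 − 0.5424²) = 1/√0.7058 = 1.190; τ_4 = 43.6/1.190 = 36.63 h.
Total: 10.70 + 0.1972 + 36.50 + 36.63 h.

τ = 84.0 h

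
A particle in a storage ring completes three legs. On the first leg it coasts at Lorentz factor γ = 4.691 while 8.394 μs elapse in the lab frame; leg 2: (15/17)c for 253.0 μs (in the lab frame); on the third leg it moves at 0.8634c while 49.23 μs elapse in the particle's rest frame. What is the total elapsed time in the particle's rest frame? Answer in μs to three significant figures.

Leg 1: γ = 4.691; τ_1 = 8.394/4.691 = 1.789 μs.
Leg 2: γ = 1/√(1 − (15/17)²) = 17/8 = 2.125; τ_2 = 253.0/2.125 = 119.1 μs.
Leg 3: 49.23 μs is already measured in the particle's rest frame.
Total: 1.789 + 119.1 + 49.23 μs.

τ = 170 μs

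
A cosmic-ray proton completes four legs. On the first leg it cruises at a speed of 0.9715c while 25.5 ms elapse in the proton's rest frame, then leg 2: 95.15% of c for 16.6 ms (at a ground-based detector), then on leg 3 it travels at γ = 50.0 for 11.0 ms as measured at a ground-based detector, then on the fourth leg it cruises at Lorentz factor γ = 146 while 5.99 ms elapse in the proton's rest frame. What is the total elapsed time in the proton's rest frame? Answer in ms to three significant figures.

Leg 1: 25.5 ms is already measured in the proton's rest frame.
Leg 2: β = 0.9515; γ = 1/√(1 − 0.9515²) = 1/√0.09465 = 3.250; τ_2 = 16.6/3.250 = 5.107 ms.
Leg 3: γ = 50.0; τ_3 = 11.0/50.00 = 0.2200 ms.
Leg 4: 5.99 ms is already measured in the proton's rest frame.
Total: 25.50 + 5.107 + 0.2200 + 5.990 ms.

τ = 36.8 ms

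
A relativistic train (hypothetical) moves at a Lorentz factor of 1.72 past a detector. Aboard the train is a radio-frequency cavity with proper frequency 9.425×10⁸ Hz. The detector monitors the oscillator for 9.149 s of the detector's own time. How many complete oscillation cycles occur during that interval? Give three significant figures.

γ = 1.72
During 9.149 s of lab time, the oscillator's proper time advances by τ = Δt/γ = 9.149/1.720 = 5.319 s = 5.319×10⁰ s.
N = f × τ = 9.425×10⁸ × 5.319×10⁰ = 5.013×10⁹.

N = 5.01×10⁹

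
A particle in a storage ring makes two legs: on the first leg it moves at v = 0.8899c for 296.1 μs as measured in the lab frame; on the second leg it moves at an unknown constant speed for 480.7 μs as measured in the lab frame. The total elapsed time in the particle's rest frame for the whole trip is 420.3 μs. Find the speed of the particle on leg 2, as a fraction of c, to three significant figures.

Leg 1: γ = 1/√(1 − 0.8899²) = 1/√0.2081 = 2.192; τ_1 = 296.1/2.192 = 135.1 μs.
Leg 2: speed unknown; τ_2 = 480.7/γ_2.
Total proper time: 135.1 + τ_2 = 420.3, so τ_2 = 420.3 − 135.1 = 285.2 μs.
γ_2 = 480.7/285.2 = 1.685; β = √(1 − 1/γ²) = √0.6479.

β = 0.805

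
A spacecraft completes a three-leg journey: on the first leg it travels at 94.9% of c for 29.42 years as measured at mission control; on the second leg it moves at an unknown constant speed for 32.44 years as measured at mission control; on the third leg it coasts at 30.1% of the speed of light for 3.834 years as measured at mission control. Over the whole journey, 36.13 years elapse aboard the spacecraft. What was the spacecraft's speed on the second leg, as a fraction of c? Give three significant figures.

Leg 1: β = 0.949; γ = 1/√(1 − 0.949²) = 1/√0.09940 = 3.172; τ_1 = 29.42/3.172 = 9.275 years.
Leg 2: speed unknown; τ_2 = 32.44/γ_2.
Leg 3: β = 0.301; γ = 1/√(1 − 0.301²) = 1/√0.9094 = 1.049; τ_3 = 3.834/1.049 = 3.656 years.
Total proper time: 9.275 + τ_2 + 3.656 = 36.13, so τ_2 = 36.13 − 12.93 = 23.20 years.
γ_2 = 32.44/23.20 = 1.398; β = √(1 − 1/γ²) = √0.4886.

β = 0.699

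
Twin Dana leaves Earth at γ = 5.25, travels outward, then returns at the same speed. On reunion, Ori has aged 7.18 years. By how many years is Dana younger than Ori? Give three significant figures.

γ = 5.25
Dana's elapsed proper time: τ = 7.18/5.250 = 1.368 years.
Age gap = Δt − τ = 7.18 − 1.368 years.

Δt − τ = 5.81 years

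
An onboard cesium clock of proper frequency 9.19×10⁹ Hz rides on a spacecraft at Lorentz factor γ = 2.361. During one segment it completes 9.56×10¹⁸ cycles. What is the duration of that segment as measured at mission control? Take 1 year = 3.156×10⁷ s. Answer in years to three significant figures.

Δt = 77.8 years

γ = 2.361
Proper time for N cycles: τ = N/f = 9.56×10¹⁸/(9.19×10⁹) = 1.040×10⁹ s = 32.96 years.
Lab-frame duration Δt = γτ = 2.361 × 32.96 = 77.82 years.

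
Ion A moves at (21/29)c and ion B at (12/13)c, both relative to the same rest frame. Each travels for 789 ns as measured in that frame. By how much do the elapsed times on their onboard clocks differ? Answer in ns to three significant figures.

A: γ = 1/√(1 − (21/29)²) = 29/20 = 1.450; τ_A = 789/1.450 = 544.1 ns.
B: γ = 1/√(1 − (12/13)²) = 13/5 = 2.600; τ_B = 789/2.600 = 303.5 ns.

|τ_A − τ_B| = 241 ns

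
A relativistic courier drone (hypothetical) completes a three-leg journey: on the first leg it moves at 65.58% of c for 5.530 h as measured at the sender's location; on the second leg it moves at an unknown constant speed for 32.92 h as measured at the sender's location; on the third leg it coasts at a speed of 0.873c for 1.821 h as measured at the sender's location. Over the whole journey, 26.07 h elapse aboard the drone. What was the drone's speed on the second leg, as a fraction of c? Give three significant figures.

β = 0.770

Leg 1: β = 0.6558; γ = 1/√(1 − 0.6558²) = 1/√0.5699 = 1.325; τ_1 = 5.530/1.325 = 4.175 h.
Leg 2: speed unknown; τ_2 = 32.92/γ_2.
Leg 3: γ = 1/√(1 − 0.873²) = 1/√0.2379 = 2.050; τ_3 = 1.821/2.050 = 0.8881 h.
Total proper time: 4.175 + τ_2 + 0.8881 = 26.07, so τ_2 = 26.07 − 5.063 = 21.01 h.
γ_2 = 32.92/21.01 = 1.567; β = √(1 − 1/γ²) = √0.5928.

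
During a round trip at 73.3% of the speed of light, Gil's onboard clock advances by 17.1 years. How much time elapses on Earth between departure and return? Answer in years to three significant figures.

Δt = 25.1 years

β = 0.733; γ = 1/√(1 − 0.733²) = 1/√0.4627 = 1.470
Earth-frame duration is the dilated interval: Δt = γτ = 1.470 × 17.1 years.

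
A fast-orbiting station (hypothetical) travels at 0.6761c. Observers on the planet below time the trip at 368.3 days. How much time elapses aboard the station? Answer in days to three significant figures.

τ = 271 days

γ = 1/√(1 − 0.6761²) = 1/√0.5429 = 1.357
The interval measured on the planet below is the dilated one; the clock aboard the station measures the proper time τ = Δt/γ = 368.3/1.357 days.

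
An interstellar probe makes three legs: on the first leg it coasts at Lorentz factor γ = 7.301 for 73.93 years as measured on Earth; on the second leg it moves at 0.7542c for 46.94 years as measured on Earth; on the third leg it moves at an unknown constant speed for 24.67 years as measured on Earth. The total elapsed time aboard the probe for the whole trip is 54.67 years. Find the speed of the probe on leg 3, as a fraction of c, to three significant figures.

β = 0.831

Leg 1: γ = 7.301; τ_1 = 73.93/7.301 = 10.13 years.
Leg 2: γ = 1/√(1 − 0.7542²) = 1/√0.4312 = 1.523; τ_2 = 46.94/1.523 = 30.82 years.
Leg 3: speed unknown; τ_3 = 24.67/γ_3.
Total proper time: 10.13 + 30.82 + τ_3 = 54.67, so τ_3 = 54.67 − 40.95 = 13.72 years.
γ_3 = 24.67/13.72 = 1.798; β = √(1 − 1/γ²) = √0.6907.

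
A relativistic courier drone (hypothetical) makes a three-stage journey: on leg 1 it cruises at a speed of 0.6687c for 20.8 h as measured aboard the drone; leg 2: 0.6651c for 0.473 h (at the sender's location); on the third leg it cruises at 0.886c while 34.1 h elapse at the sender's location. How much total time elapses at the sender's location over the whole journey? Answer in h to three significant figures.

Δt = 62.5 h

Leg 1: γ = 1/√(1 − 0.6687²) = 1/√0.5528 = 1.345; Δt_1 = 1.345 × 20.8 = 27.97 h.
Leg 2: 0.473 h is already measured at the sender's location.
Leg 3: 34.1 h is already measured at the sender's location.
Total: 27.97 + 0.4730 + 34.10 h.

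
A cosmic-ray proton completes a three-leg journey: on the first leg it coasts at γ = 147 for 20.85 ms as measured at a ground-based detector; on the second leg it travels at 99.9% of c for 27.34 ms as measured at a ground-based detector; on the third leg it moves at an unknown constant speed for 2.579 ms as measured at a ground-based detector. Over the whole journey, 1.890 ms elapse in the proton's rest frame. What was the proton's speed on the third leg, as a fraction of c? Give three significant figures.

Leg 1: γ = 147; τ_1 = 20.85/147.0 = 0.1418 ms.
Leg 2: β = 0.999; γ = 1/√(1 − 0.999²) = 1/√0.001999 = 22.37; τ_2 = 27.34/22.37 = 1.222 ms.
Leg 3: speed unknown; τ_3 = 2.579/γ_3.
Total proper time: 0.1418 + 1.222 + τ_3 = 1.890, so τ_3 = 1.890 − 1.364 = 0.5258 ms.
γ_3 = 2.579/0.5258 = 4.905; β = √(1 − 1/γ²) = √0.9584.

β = 0.979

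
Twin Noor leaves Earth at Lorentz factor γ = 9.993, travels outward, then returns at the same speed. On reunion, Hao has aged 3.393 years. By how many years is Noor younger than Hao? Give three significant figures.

γ = 9.993
Noor's elapsed proper time: τ = 3.393/9.993 = 0.3395 years.
Age gap = Δt − τ = 3.393 − 0.3395 years.

Δt − τ = 3.05 years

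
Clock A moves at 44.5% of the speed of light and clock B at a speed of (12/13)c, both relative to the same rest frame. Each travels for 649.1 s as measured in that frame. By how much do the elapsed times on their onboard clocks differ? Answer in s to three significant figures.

A: β = 0.445; γ = 1/√(1 − 0.445²) = 1/√0.8020 = 1.117; τ_A = 649.1/1.117 = 581.3 s.
B: γ = 1/√(1 − (12/13)²) = 13/5 = 2.600; τ_B = 649.1/2.600 = 249.7 s.

|τ_A − τ_B| = 332 s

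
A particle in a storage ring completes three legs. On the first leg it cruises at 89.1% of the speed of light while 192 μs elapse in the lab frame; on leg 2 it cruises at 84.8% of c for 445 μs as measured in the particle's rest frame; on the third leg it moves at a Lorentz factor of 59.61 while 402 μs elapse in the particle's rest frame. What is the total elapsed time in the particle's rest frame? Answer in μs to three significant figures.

τ = 934 μs

Leg 1: β = 0.891; γ = 1/√(1 − 0.891²) = 1/√0.2061 = 2.203; τ_1 = 192/2.203 = 87.17 μs.
Leg 2: 445 μs is already measured in the particle's rest frame.
Leg 3: 402 μs is already measured in the particle's rest frame.
Total: 87.17 + 445.0 + 402.0 μs.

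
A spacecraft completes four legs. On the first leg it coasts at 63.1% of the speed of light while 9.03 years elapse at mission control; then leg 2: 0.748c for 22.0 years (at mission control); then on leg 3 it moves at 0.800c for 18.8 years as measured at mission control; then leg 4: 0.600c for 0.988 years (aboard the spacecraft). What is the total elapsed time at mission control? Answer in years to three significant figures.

Leg 1: 9.03 years is already measured at mission control.
Leg 2: 22.0 years is already measured at mission control.
Leg 3: 18.8 years is already measured at mission control.
Leg 4: γ = 1/√(1 − 0.600²) = 5/4 = 1.250; Δt_4 = 1.250 × 0.988 = 1.235 years.
Total: 9.030 + 22.00 + 18.80 + 1.235 years.

Δt = 51.1 years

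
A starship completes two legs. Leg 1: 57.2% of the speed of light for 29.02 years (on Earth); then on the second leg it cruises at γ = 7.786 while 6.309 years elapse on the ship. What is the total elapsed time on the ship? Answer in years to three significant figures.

Leg 1: β = 0.572; γ = 1/√(1 − 0.572²) = 1/√0.6728 = 1.219; τ_1 = 29.02/1.219 = 23.80 years.
Leg 2: 6.309 years is already measured on the ship.
Total: 23.80 + 6.309 years.

τ = 30.1 years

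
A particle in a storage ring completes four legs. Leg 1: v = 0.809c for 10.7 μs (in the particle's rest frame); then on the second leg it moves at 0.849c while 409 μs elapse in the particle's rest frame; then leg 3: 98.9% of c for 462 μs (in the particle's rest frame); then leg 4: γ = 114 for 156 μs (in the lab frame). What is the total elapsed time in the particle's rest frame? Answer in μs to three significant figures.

Leg 1: 10.7 μs is already measured in the particle's rest frame.
Leg 2: 409 μs is already measured in the particle's rest frame.
Leg 3: 462 μs is already measured in the particle's rest frame.
Leg 4: γ = 114; τ_4 = 156/114.0 = 1.368 μs.
Total: 10.70 + 409.0 + 462.0 + 1.368 μs.

τ = 883 μs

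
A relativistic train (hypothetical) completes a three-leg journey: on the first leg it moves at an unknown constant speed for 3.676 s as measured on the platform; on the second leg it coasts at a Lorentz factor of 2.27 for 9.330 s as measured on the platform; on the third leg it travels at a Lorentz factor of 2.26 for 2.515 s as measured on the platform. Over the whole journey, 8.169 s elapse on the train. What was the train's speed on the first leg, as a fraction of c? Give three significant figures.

β = 0.598

Leg 1: speed unknown; τ_1 = 3.676/γ_1.
Leg 2: γ = 2.27; τ_2 = 9.330/2.270 = 4.110 s.
Leg 3: γ = 2.26; τ_3 = 2.515/2.260 = 1.113 s.
Total proper time: τ_1 + 4.110 + 1.113 = 8.169, so τ_1 = 8.169 − 5.223 = 2.946 s.
γ_1 = 3.676/2.946 = 1.248; β = √(1 − 1/γ²) = √0.3577.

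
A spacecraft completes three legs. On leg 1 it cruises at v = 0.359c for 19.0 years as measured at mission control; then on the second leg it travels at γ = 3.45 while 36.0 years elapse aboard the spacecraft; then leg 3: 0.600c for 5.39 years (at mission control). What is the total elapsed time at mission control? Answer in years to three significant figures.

Leg 1: 19.0 years is already measured at mission control.
Leg 2: γ = 3.45; Δt_2 = 3.450 × 36.0 = 124.2 years.
Leg 3: 5.39 years is already measured at mission control.
Total: 19.00 + 124.2 + 5.390 years.

Δt = 149 years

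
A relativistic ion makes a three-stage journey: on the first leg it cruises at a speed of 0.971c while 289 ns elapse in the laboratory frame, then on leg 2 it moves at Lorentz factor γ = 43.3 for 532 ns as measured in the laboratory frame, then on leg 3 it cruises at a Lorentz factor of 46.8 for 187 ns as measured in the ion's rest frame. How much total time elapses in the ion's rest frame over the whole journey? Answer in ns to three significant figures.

τ = 268 ns

Leg 1: γ = 1/√(1 − 0.971²) = 1/√0.05716 = 4.183; τ_1 = 289/4.183 = 69.09 ns.
Leg 2: γ = 43.3; τ_2 = 532/43.30 = 12.29 ns.
Leg 3: 187 ns is already measured in the ion's rest frame.
Total: 69.09 + 12.29 + 187.0 ns.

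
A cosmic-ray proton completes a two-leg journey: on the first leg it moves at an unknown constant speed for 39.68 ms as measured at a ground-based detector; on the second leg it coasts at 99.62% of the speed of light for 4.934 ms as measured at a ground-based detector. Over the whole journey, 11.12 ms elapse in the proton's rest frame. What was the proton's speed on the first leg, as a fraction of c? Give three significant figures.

β = 0.963

Leg 1: speed unknown; τ_1 = 39.68/γ_1.
Leg 2: β = 0.9962; γ = 1/√(1 − 0.9962²) = 1/√0.007586 = 11.48; τ_2 = 4.934/11.48 = 0.4297 ms.
Total proper time: τ_1 + 0.4297 = 11.12, so τ_1 = 11.12 − 0.4297 = 10.69 ms.
γ_1 = 39.68/10.69 = 3.712; β = √(1 − 1/γ²) = √0.9274.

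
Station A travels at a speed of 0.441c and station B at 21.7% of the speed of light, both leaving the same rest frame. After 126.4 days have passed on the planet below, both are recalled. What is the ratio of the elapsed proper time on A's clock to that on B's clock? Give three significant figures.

τ_A/τ_B = 0.919

A: γ = 1/√(1 − 0.441²) = 1/√0.8055 = 1.114. B: β = 0.217; γ = 1/√(1 − 0.217²) = 1/√0.9529 = 1.024.
τ_A/τ_B = γ_B/γ_A = 1.024/1.114 = 0.9194, so τ_A/τ_B = 0.9194.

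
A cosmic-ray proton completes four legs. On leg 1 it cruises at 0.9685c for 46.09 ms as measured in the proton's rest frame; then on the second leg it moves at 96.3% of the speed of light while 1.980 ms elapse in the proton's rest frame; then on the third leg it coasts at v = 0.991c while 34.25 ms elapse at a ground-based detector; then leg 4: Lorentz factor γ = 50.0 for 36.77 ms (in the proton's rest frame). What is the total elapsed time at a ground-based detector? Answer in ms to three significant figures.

Δt = 2070 ms

Leg 1: γ = 1/√(1 − 0.9685²) = 1/√0.06201 = 4.016; Δt_1 = 4.016 × 46.09 = 185.1 ms.
Leg 2: β = 0.963; γ = 1/√(1 − 0.963²) = 1/√0.07263 = 3.711; Δt_2 = 3.711 × 1.980 = 7.347 ms.
Leg 3: 34.25 ms is already measured at a ground-based detector.
Leg 4: γ = 50.0; Δt_4 = 50.00 × 36.77 = 1839 ms.
Total: 185.1 + 7.347 + 34.25 + 1839 ms.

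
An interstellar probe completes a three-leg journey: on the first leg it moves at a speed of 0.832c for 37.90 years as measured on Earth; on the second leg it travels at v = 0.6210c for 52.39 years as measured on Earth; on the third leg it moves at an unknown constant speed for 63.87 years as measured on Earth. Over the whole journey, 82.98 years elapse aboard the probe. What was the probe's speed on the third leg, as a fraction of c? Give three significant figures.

β = 0.945

Leg 1: γ = 1/√(1 − 0.832²) = 1/√0.3078 = 1.803; τ_1 = 37.90/1.803 = 21.03 years.
Leg 2: γ = 1/√(1 − 0.6210²) = 1/√0.6144 = 1.276; τ_2 = 52.39/1.276 = 41.06 years.
Leg 3: speed unknown; τ_3 = 63.87/γ_3.
Total proper time: 21.03 + 41.06 + τ_3 = 82.98, so τ_3 = 82.98 − 62.09 = 20.89 years.
γ_3 = 63.87/20.89 = 3.057; β = √(1 − 1/γ²) = √0.8930.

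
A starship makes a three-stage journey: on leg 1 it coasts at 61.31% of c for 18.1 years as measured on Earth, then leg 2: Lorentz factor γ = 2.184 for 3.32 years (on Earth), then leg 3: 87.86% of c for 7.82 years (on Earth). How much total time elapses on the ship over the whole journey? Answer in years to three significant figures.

τ = 19.6 years

Leg 1: β = 0.6131; γ = 1/√(1 − 0.6131²) = 1/√0.6241 = 1.266; τ_1 = 18.1/1.266 = 14.30 years.
Leg 2: γ = 2.184; τ_2 = 3.32/2.184 = 1.520 years.
Leg 3: β = 0.8786; γ = 1/√(1 − 0.8786²) = 1/√0.2281 = 2.094; τ_3 = 7.82/2.094 = 3.735 years.
Total: 14.30 + 1.520 + 3.735 years.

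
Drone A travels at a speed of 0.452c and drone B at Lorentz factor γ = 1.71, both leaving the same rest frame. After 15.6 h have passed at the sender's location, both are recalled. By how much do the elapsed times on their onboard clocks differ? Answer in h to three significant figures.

|τ_A − τ_B| = 4.79 h

A: γ = 1/√(1 − 0.452²) = 1/√0.7957 = 1.121; τ_A = 15.6/1.121 = 13.92 h.
B: γ = 1.71; τ_B = 15.6/1.710 = 9.123 h.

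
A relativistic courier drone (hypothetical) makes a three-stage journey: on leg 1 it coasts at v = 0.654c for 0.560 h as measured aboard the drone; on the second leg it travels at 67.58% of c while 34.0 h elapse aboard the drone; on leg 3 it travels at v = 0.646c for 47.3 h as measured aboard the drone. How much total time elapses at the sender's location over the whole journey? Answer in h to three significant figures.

Leg 1: γ = 1/√(1 − 0.654²) = 1/√0.5723 = 1.322; Δt_1 = 1.322 × 0.560 = 0.7403 h.
Leg 2: β = 0.6758; γ = 1/√(1 − 0.6758²) = 1/√0.5433 = 1.357; Δt_2 = 1.357 × 34.0 = 46.13 h.
Leg 3: γ = 1/√(1 − 0.646²) = 1/√0.5827 = 1.310; Δt_3 = 1.310 × 47.3 = 61.96 h.
Total: 0.7403 + 46.13 + 61.96 h.

Δt = 109 h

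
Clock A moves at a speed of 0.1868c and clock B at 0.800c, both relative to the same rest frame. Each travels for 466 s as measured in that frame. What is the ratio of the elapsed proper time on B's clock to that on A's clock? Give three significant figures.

A: γ = 1/√(1 − 0.1868²) = 1/√0.9651 = 1.018. B: γ = 1/√(1 − 0.800²) = 5/3 ≈ 1.667.
τ_A/τ_B = γ_B/γ_A = 1.667/1.018 = 1.637, so τ_B/τ_A = 0.6108.

τ_B/τ_A = 0.611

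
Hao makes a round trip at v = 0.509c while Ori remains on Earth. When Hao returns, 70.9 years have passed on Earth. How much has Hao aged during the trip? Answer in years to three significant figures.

γ = 1/√(1 − 0.509²) = 1/√0.7409 = 1.162
Hao's clock measures proper time along the trip: τ = Δt/γ = 70.9/1.162 years.

τ = 61.0 years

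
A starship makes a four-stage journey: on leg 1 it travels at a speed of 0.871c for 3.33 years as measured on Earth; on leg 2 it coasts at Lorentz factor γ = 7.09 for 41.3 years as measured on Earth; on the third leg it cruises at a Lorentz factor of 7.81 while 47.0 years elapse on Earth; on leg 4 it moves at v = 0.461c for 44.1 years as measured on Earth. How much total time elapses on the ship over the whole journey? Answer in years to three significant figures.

Leg 1: γ = 1/√(1 − 0.871²) = 1/√0.2414 = 2.035; τ_1 = 3.33/2.035 = 1.636 years.
Leg 2: γ = 7.09; τ_2 = 41.3/7.090 = 5.825 years.
Leg 3: γ = 7.81; τ_3 = 47.0/7.810 = 6.018 years.
Leg 4: γ = 1/√(1 − 0.461²) = 1/√0.7875 = 1.127; τ_4 = 44.1/1.127 = 39.13 years.
Total: 1.636 + 5.825 + 6.018 + 39.13 years.

τ = 52.6 years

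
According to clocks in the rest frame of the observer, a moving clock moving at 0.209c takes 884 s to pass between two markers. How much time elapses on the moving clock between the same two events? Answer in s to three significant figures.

τ = 864 s

γ = 1/√(1 − 0.209²) = 1/√0.9563 = 1.023
The interval measured in the rest frame of the observer is the dilated one; the clock on the moving clock measures the proper time τ = Δt/γ = 884/1.023 s.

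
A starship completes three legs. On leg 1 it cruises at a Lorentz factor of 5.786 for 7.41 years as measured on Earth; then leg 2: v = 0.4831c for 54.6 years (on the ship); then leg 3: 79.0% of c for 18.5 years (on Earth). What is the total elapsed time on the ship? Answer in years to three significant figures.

τ = 67.2 years

Leg 1: γ = 5.786; τ_1 = 7.41/5.786 = 1.281 years.
Leg 2: 54.6 years is already measured on the ship.
Leg 3: β = 0.790; γ = 1/√(1 − 0.790²) = 1/√0.3759 = 1.631; τ_3 = 18.5/1.631 = 11.34 years.
Total: 1.281 + 54.60 + 11.34 years.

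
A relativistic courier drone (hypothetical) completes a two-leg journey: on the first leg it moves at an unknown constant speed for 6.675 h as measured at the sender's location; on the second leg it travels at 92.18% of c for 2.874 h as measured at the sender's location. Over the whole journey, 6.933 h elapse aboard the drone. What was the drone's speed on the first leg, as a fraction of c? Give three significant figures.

β = 0.490

Leg 1: speed unknown; τ_1 = 6.675/γ_1.
Leg 2: β = 0.9218; γ = 1/√(1 − 0.9218²) = 1/√0.1503 = 2.580; τ_2 = 2.874/2.580 = 1.114 h.
Total proper time: τ_1 + 1.114 = 6.933, so τ_1 = 6.933 − 1.114 = 5.819 h.
γ_1 = 6.675/5.819 = 1.147; β = √(1 − 1/γ²) = √0.2401.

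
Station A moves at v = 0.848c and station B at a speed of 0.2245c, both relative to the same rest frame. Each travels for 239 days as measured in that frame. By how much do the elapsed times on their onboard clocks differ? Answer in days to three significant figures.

|τ_A − τ_B| = 106 days

A: γ = 1/√(1 − 0.848²) = 1/√0.2809 = 1.887; τ_A = 239/1.887 = 126.7 days.
B: γ = 1/√(1 − 0.2245²) = 1/√0.9496 = 1.026; τ_B = 239/1.026 = 232.9 days.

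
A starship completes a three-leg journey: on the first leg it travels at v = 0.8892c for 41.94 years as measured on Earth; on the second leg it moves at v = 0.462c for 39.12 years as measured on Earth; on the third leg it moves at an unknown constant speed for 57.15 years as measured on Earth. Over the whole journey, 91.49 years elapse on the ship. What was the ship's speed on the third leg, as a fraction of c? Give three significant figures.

β = 0.753

Leg 1: γ = 1/√(1 − 0.8892²) = 1/√0.2093 = 2.186; τ_1 = 41.94/2.186 = 19.19 years.
Leg 2: γ = 1/√(1 − 0.462²) = 1/√0.7866 = 1.128; τ_2 = 39.12/1.128 = 34.69 years.
Leg 3: speed unknown; τ_3 = 57.15/γ_3.
Total proper time: 19.19 + 34.69 + τ_3 = 91.49, so τ_3 = 91.49 − 53.88 = 37.61 years.
γ_3 = 57.15/37.61 = 1.520; β = √(1 − 1/γ²) = √0.5670.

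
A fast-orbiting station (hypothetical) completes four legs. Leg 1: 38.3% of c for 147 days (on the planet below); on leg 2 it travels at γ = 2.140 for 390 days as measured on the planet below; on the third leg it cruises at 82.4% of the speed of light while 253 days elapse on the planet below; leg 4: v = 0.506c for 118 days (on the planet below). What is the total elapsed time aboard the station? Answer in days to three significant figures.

τ = 563 days

Leg 1: β = 0.383; γ = 1/√(1 − 0.383²) = 1/√0.8533 = 1.083; τ_1 = 147/1.083 = 135.8 days.
Leg 2: γ = 2.140; τ_2 = 390/2.140 = 182.2 days.
Leg 3: β = 0.824; γ = 1/√(1 − 0.824²) = 1/√0.3210 = 1.765; τ_3 = 253/1.765 = 143.3 days.
Leg 4: γ = 1/√(1 − 0.506²) = 1/√0.7440 = 1.159; τ_4 = 118/1.159 = 101.8 days.
Total: 135.8 + 182.2 + 143.3 + 101.8 days.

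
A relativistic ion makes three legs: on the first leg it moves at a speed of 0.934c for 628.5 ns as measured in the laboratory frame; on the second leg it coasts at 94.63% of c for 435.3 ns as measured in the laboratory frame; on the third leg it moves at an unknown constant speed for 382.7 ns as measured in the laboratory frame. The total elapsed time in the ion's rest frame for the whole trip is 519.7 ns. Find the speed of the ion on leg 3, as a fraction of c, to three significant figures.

Leg 1: γ = 1/√(1 − 0.934²) = 1/√0.1276 = 2.799; τ_1 = 628.5/2.799 = 224.5 ns.
Leg 2: β = 0.9463; γ = 1/√(1 − 0.9463²) = 1/√0.1045 = 3.093; τ_2 = 435.3/3.093 = 140.7 ns.
Leg 3: speed unknown; τ_3 = 382.7/γ_3.
Total proper time: 224.5 + 140.7 + τ_3 = 519.7, so τ_3 = 519.7 − 365.3 = 154.4 ns.
γ_3 = 382.7/154.4 = 2.478; β = √(1 − 1/γ²) = √0.8372.

β = 0.915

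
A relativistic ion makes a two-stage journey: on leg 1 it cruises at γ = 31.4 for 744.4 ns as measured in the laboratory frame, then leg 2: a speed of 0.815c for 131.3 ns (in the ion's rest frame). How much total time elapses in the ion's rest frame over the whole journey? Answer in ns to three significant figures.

Leg 1: γ = 31.4; τ_1 = 744.4/31.40 = 23.71 ns.
Leg 2: 131.3 ns is already measured in the ion's rest frame.
Total: 23.71 + 131.3 ns.

τ = 155 ns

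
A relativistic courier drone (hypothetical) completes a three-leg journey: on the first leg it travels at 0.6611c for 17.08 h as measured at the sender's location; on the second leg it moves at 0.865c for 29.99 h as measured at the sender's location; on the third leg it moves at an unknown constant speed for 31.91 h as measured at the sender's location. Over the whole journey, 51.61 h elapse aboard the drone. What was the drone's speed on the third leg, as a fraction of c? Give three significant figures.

β = 0.668

Leg 1: γ = 1/√(1 − 0.6611²) = 1/√0.5629 = 1.333; τ_1 = 17.08/1.333 = 12.82 h.
Leg 2: γ = 1/√(1 − 0.865²) = 1/√0.2518 = 1.993; τ_2 = 29.99/1.993 = 15.05 h.
Leg 3: speed unknown; τ_3 = 31.91/γ_3.
Total proper time: 12.82 + 15.05 + τ_3 = 51.61, so τ_3 = 51.61 − 27.86 = 23.75 h.
γ_3 = 31.91/23.75 = 1.344; β = √(1 − 1/γ²) = √0.4462.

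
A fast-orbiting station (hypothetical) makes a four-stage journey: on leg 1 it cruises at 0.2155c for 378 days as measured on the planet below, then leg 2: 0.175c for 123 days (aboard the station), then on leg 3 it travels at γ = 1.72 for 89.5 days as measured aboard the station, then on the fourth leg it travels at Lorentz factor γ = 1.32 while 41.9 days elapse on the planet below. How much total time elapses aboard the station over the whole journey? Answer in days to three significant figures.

τ = 613 days

Leg 1: γ = 1/√(1 − 0.2155²) = 1/√0.9536 = 1.024; τ_1 = 378/1.024 = 369.1 days.
Leg 2: 123 days is already measured aboard the station.
Leg 3: 89.5 days is already measured aboard the station.
Leg 4: γ = 1.32; τ_4 = 41.9/1.320 = 31.74 days.
Total: 369.1 + 123.0 + 89.50 + 31.74 days.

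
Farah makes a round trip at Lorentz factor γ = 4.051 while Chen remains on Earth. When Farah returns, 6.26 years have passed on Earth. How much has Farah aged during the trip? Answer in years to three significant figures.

γ = 4.051
Farah's clock measures proper time along the trip: τ = Δt/γ = 6.26/4.051 years.

τ = 1.55 years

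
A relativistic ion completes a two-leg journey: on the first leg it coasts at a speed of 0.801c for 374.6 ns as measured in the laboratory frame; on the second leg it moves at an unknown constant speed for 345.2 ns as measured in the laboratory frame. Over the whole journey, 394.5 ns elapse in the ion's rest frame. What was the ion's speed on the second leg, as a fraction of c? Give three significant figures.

β = 0.870

Leg 1: γ = 1/√(1 − 0.801²) = 1/√0.3584 = 1.670; τ_1 = 374.6/1.670 = 224.3 ns.
Leg 2: speed unknown; τ_2 = 345.2/γ_2.
Total proper time: 224.3 + τ_2 = 394.5, so τ_2 = 394.5 − 224.3 = 170.2 ns.
γ_2 = 345.2/170.2 = 2.028; β = √(1 − 1/γ²) = √0.7568.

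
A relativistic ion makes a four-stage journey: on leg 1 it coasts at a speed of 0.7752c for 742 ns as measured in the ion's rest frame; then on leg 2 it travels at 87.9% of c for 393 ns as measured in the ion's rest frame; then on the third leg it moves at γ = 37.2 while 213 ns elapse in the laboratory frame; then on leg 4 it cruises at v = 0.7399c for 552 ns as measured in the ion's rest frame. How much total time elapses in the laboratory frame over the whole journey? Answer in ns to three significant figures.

Leg 1: γ = 1/√(1 − 0.7752²) = 1/√0.3991 = 1.583; Δt_1 = 1.583 × 742 = 1175 ns.
Leg 2: β = 0.879; γ = 1/√(1 − 0.879²) = 1/√0.2274 = 2.097; Δt_2 = 2.097 × 393 = 824.2 ns.
Leg 3: 213 ns is already measured in the laboratory frame.
Leg 4: γ = 1/√(1 − 0.7399²) = 1/√0.4525 = 1.487; Δt_4 = 1.487 × 552 = 820.6 ns.
Total: 1175 + 824.2 + 213.0 + 820.6 ns.

Δt = 3030 ns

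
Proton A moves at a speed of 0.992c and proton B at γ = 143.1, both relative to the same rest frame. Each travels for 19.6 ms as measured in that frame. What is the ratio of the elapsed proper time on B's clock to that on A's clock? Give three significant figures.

τ_B/τ_A = 0.0554

A: γ = 1/√(1 − 0.992²) = 1/√0.01594 = 7.922. B: γ = 143.1.
τ_A/τ_B = γ_B/γ_A = 143.1/7.922 = 18.06, so τ_B/τ_A = 0.05536.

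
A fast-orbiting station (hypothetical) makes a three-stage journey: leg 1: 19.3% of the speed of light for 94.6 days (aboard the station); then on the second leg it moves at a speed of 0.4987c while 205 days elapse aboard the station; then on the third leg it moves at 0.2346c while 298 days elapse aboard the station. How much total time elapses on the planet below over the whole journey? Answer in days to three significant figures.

Leg 1: β = 0.193; γ = 1/√(1 − 0.193²) = 1/√0.9628 = 1.019; Δt_1 = 1.019 × 94.6 = 96.41 days.
Leg 2: γ = 1/√(1 − 0.4987²) = 1/√0.7513 = 1.154; Δt_2 = 1.154 × 205 = 236.5 days.
Leg 3: γ = 1/√(1 − 0.2346²) = 1/√0.9450 = 1.029; Δt_3 = 1.029 × 298 = 306.6 days.
Total: 96.41 + 236.5 + 306.6 days.

Δt = 639 days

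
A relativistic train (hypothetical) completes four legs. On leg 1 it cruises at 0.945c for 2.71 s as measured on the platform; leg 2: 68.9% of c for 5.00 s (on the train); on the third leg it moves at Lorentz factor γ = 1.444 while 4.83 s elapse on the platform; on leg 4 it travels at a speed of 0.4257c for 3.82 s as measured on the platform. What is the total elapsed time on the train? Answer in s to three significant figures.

Leg 1: γ = 1/√(1 − 0.945²) = 1/√0.1070 = 3.057; τ_1 = 2.71/3.057 = 0.8864 s.
Leg 2: 5.00 s is already measured on the train.
Leg 3: γ = 1.444; τ_3 = 4.83/1.444 = 3.345 s.
Leg 4: γ = 1/√(1 − 0.4257²) = 1/√0.8188 = 1.105; τ_4 = 3.82/1.105 = 3.457 s.
Total: 0.8864 + 5.000 + 3.345 + 3.457 s.

τ = 12.7 s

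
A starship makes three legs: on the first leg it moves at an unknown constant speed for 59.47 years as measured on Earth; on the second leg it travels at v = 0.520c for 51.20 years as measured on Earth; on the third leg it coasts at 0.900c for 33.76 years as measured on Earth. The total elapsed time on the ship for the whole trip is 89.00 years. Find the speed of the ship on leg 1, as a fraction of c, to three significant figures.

β = 0.858

Leg 1: speed unknown; τ_1 = 59.47/γ_1.
Leg 2: γ = 1/√(1 − 0.520²) = 1/√0.7296 = 1.171; τ_2 = 51.20/1.171 = 43.73 years.
Leg 3: γ = 1/√(1 − 0.900²) = 1/√0.1900 = 2.294; τ_3 = 33.76/2.294 = 14.72 years.
Total proper time: τ_1 + 43.73 + 14.72 = 89.00, so τ_1 = 89.00 − 58.45 = 30.55 years.
γ_1 = 59.47/30.55 = 1.947; β = √(1 − 1/γ²) = √0.7361.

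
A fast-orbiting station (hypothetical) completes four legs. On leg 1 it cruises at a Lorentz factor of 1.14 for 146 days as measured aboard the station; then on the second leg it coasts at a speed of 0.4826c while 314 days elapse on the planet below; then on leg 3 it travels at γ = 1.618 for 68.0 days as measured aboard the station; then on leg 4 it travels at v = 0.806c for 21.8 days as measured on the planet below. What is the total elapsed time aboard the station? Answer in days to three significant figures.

Leg 1: 146 days is already measured aboard the station.
Leg 2: γ = 1/√(1 − 0.4826²) = 1/√0.7671 = 1.142; τ_2 = 314/1.142 = 275.0 days.
Leg 3: 68.0 days is already measured aboard the station.
Leg 4: γ = 1/√(1 − 0.806²) = 1/√0.3504 = 1.689; τ_4 = 21.8/1.689 = 12.90 days.
Total: 146.0 + 275.0 + 68.00 + 12.90 days.

τ = 502 days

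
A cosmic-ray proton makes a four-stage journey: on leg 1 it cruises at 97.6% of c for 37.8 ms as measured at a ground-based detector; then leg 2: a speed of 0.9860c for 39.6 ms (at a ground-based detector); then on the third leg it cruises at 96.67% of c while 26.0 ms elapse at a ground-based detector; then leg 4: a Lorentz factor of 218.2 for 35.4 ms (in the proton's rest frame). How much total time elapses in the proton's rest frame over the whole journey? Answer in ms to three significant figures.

τ = 56.9 ms

Leg 1: β = 0.976; γ = 1/√(1 − 0.976²) = 1/√0.04742 = 4.592; τ_1 = 37.8/4.592 = 8.232 ms.
Leg 2: γ = 1/√(1 − 0.9860²) = 1/√0.02780 = 5.997; τ_2 = 39.6/5.997 = 6.603 ms.
Leg 3: β = 0.9667; γ = 1/√(1 − 0.9667²) = 1/√0.06549 = 3.908; τ_3 = 26.0/3.908 = 6.654 ms.
Leg 4: 35.4 ms is already measured in the proton's rest frame.
Total: 8.232 + 6.603 + 6.654 + 35.40 ms.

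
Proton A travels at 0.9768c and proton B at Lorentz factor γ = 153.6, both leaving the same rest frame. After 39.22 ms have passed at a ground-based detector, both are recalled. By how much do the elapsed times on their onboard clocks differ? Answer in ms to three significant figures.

|τ_A − τ_B| = 8.14 ms

A: γ = 1/√(1 − 0.9768²) = 1/√0.04586 = 4.670; τ_A = 39.22/4.670 = 8.399 ms.
B: γ = 153.6; τ_B = 39.22/153.6 = 0.2553 ms.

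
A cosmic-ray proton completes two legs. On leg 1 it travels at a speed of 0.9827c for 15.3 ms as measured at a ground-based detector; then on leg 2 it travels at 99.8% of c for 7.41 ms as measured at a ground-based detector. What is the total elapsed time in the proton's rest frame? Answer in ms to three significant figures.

Leg 1: γ = 1/√(1 − 0.9827²) = 1/√0.03430 = 5.399; τ_1 = 15.3/5.399 = 2.834 ms.
Leg 2: β = 0.998; γ = 1/√(1 − 0.998²) = 1/√0.003996 = 15.82; τ_2 = 7.41/15.82 = 0.4684 ms.
Total: 2.834 + 0.4684 ms.

τ = 3.30 ms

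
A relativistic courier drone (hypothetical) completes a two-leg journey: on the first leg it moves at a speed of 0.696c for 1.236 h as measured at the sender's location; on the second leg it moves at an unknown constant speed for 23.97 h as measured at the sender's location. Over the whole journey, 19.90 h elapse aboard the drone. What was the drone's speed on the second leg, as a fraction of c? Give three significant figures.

Leg 1: γ = 1/√(1 − 0.696²) = 1/√0.5156 = 1.393; τ_1 = 1.236/1.393 = 0.8875 h.
Leg 2: speed unknown; τ_2 = 23.97/γ_2.
Total proper time: 0.8875 + τ_2 = 19.90, so τ_2 = 19.90 − 0.8875 = 19.01 h.
γ_2 = 23.97/19.01 = 1.261; β = √(1 − 1/γ²) = √0.3709.

β = 0.609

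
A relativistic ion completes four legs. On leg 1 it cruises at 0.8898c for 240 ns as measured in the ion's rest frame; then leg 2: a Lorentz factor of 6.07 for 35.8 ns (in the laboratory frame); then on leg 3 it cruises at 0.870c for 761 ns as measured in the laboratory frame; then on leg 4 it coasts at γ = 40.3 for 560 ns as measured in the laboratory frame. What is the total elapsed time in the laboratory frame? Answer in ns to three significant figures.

Δt = 1880 ns

Leg 1: γ = 1/√(1 − 0.8898²) = 1/√0.2083 = 2.191; Δt_1 = 2.191 × 240 = 525.9 ns.
Leg 2: 35.8 ns is already measured in the laboratory frame.
Leg 3: 761 ns is already measured in the laboratory frame.
Leg 4: 560 ns is already measured in the laboratory frame.
Total: 525.9 + 35.80 + 761.0 + 560.0 ns.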